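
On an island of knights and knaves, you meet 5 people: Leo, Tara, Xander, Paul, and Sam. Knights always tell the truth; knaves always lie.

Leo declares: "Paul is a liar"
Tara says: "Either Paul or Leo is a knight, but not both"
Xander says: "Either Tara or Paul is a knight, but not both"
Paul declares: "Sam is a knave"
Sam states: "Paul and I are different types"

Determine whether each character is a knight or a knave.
Leo is a knight.
Tara is a knight.
Xander is a knight.
Paul is a knave.
Sam is a knight.

Verification:
- Leo (knight) says "Paul is a liar" - this is TRUE because Paul is a knave.
- Tara (knight) says "Either Paul or Leo is a knight, but not both" - this is TRUE because Paul is a knave and Leo is a knight.
- Xander (knight) says "Either Tara or Paul is a knight, but not both" - this is TRUE because Tara is a knight and Paul is a knave.
- Paul (knave) says "Sam is a knave" - this is FALSE (a lie) because Sam is a knight.
- Sam (knight) says "Paul and I are different types" - this is TRUE because Sam is a knight and Paul is a knave.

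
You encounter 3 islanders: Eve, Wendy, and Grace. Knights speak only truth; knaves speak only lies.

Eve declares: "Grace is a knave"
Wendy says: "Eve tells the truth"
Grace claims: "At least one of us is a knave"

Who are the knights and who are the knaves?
Eve is a knave.
Wendy is a knave.
Grace is a knight.

Verification:
- Eve (knave) says "Grace is a knave" - this is FALSE (a lie) because Grace is a knight.
- Wendy (knave) says "Eve tells the truth" - this is FALSE (a lie) because Eve is a knave.
- Grace (knight) says "At least one of us is a knave" - this is TRUE because Eve and Wendy are knaves.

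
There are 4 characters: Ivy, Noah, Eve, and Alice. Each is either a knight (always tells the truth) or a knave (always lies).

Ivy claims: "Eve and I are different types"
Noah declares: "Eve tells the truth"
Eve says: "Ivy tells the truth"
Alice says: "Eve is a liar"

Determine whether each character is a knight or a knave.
Ivy is a knave.
Noah is a knave.
Eve is a knave.
Alice is a knight.

Verification:
- Ivy (knave) says "Eve and I are different types" - this is FALSE (a lie) because Ivy is a knave and Eve is a knave.
- Noah (knave) says "Eve tells the truth" - this is FALSE (a lie) because Eve is a knave.
- Eve (knave) says "Ivy tells the truth" - this is FALSE (a lie) because Ivy is a knave.
- Alice (knight) says "Eve is a liar" - this is TRUE because Eve is a knave.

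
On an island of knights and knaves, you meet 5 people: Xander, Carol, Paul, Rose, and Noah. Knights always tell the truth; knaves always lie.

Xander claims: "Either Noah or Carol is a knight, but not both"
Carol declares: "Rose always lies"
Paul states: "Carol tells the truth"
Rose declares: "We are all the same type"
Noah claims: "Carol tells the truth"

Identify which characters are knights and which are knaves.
Xander is a knave.
Carol is a knight.
Paul is a knight.
Rose is a knave.
Noah is a knight.

Verification:
- Xander (knave) says "Either Noah or Carol is a knight, but not both" - this is FALSE (a lie) because Noah is a knight and Carol is a knight.
- Carol (knight) says "Rose always lies" - this is TRUE because Rose is a knave.
- Paul (knight) says "Carol tells the truth" - this is TRUE because Carol is a knight.
- Rose (knave) says "We are all the same type" - this is FALSE (a lie) because Carol, Paul, and Noah are knights and Xander and Rose are knaves.
- Noah (knight) says "Carol tells the truth" - this is TRUE because Carol is a knight.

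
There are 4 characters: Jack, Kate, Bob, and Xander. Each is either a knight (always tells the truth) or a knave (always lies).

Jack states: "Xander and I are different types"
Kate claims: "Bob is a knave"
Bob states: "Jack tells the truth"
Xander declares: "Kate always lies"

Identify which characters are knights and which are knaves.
Jack is a knave.
Kate is a knight.
Bob is a knave.
Xander is a knave.

Verification:
- Jack (knave) says "Xander and I are different types" - this is FALSE (a lie) because Jack is a knave and Xander is a knave.
- Kate (knight) says "Bob is a knave" - this is TRUE because Bob is a knave.
- Bob (knave) says "Jack tells the truth" - this is FALSE (a lie) because Jack is a knave.
- Xander (knave) says "Kate always lies" - this is FALSE (a lie) because Kate is a knight.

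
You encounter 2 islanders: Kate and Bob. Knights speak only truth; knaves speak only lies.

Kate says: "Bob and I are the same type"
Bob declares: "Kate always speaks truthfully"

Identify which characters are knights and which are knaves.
Kate is a knight.
Bob is a knight.

Verification:
- Kate (knight) says "Bob and I are the same type" - this is TRUE because Kate is a knight and Bob is a knight.
- Bob (knight) says "Kate always speaks truthfully" - this is TRUE because Kate is a knight.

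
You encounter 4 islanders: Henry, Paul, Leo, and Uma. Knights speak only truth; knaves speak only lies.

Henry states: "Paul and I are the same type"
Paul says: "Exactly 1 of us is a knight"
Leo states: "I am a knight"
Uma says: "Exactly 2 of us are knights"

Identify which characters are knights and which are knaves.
Henry is a knave.
Paul is a knight.
Leo is a knave.
Uma is a knave.

Verification:
- Henry (knave) says "Paul and I are the same type" - this is FALSE (a lie) because Henry is a knave and Paul is a knight.
- Paul (knight) says "Exactly 1 of us is a knight" - this is TRUE because there are 1 knights.
- Leo (knave) says "I am a knight" - this is FALSE (a lie) because Leo is a knave.
- Uma (knave) says "Exactly 2 of us are knights" - this is FALSE (a lie) because there are 1 knights.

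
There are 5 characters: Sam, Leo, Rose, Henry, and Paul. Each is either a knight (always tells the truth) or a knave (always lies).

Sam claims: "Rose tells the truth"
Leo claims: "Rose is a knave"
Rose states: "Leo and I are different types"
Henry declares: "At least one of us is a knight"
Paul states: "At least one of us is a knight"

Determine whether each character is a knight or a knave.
Sam is a knight.
Leo is a knave.
Rose is a knight.
Henry is a knight.
Paul is a knight.

Verification:
- Sam (knight) says "Rose tells the truth" - this is TRUE because Rose is a knight.
- Leo (knave) says "Rose is a knave" - this is FALSE (a lie) because Rose is a knight.
- Rose (knight) says "Leo and I are different types" - this is TRUE because Rose is a knight and Leo is a knave.
- Henry (knight) says "At least one of us is a knight" - this is TRUE because Sam, Rose, Henry, and Paul are knights.
- Paul (knight) says "At least one of us is a knight" - this is TRUE because Sam, Rose, Henry, and Paul are knights.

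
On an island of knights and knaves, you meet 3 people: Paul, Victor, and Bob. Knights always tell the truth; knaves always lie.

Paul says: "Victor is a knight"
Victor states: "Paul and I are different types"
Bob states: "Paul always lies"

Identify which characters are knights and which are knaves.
Paul is a knave.
Victor is a knave.
Bob is a knight.

Verification:
- Paul (knave) says "Victor is a knight" - this is FALSE (a lie) because Victor is a knave.
- Victor (knave) says "Paul and I are different types" - this is FALSE (a lie) because Victor is a knave and Paul is a knave.
- Bob (knight) says "Paul always lies" - this is TRUE because Paul is a knave.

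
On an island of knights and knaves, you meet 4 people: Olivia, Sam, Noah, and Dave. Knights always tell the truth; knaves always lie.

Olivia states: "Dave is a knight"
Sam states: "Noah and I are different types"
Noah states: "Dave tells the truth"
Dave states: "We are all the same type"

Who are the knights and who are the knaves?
Olivia is a knave.
Sam is a knight.
Noah is a knave.
Dave is a knave.

Verification:
- Olivia (knave) says "Dave is a knight" - this is FALSE (a lie) because Dave is a knave.
- Sam (knight) says "Noah and I are different types" - this is TRUE because Sam is a knight and Noah is a knave.
- Noah (knave) says "Dave tells the truth" - this is FALSE (a lie) because Dave is a knave.
- Dave (knave) says "We are all the same type" - this is FALSE (a lie) because Sam is a knight and Olivia, Noah, and Dave are knaves.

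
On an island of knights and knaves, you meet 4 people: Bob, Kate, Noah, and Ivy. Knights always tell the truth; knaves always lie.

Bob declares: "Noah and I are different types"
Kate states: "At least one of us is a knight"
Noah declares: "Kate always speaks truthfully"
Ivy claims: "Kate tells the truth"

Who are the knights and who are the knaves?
Bob is a knave.
Kate is a knave.
Noah is a knave.
Ivy is a knave.

Verification:
- Bob (knave) says "Noah and I are different types" - this is FALSE (a lie) because Bob is a knave and Noah is a knave.
- Kate (knave) says "At least one of us is a knight" - this is FALSE (a lie) because no one is a knight.
- Noah (knave) says "Kate always speaks truthfully" - this is FALSE (a lie) because Kate is a knave.
- Ivy (knave) says "Kate tells the truth" - this is FALSE (a lie) because Kate is a knave.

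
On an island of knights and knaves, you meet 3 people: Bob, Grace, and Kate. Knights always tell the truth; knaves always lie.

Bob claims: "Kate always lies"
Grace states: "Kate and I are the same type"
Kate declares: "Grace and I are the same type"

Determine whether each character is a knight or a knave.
Bob is a knave.
Grace is a knight.
Kate is a knight.

Verification:
- Bob (knave) says "Kate always lies" - this is FALSE (a lie) because Kate is a knight.
- Grace (knight) says "Kate and I are the same type" - this is TRUE because Grace is a knight and Kate is a knight.
- Kate (knight) says "Grace and I are the same type" - this is TRUE because Kate is a knight and Grace is a knight.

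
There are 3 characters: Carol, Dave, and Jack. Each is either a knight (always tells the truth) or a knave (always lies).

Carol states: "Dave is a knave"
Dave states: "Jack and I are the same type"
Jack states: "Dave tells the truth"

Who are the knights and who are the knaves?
Carol is a knave.
Dave is a knight.
Jack is a knight.

Verification:
- Carol (knave) says "Dave is a knave" - this is FALSE (a lie) because Dave is a knight.
- Dave (knight) says "Jack and I are the same type" - this is TRUE because Dave is a knight and Jack is a knight.
- Jack (knight) says "Dave tells the truth" - this is TRUE because Dave is a knight.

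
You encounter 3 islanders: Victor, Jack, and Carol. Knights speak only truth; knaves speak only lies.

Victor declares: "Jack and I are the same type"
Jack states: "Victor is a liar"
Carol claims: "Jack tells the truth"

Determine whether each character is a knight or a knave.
Victor is a knave.
Jack is a knight.
Carol is a knight.

Verification:
- Victor (knave) says "Jack and I are the same type" - this is FALSE (a lie) because Victor is a knave and Jack is a knight.
- Jack (knight) says "Victor is a liar" - this is TRUE because Victor is a knave.
- Carol (knight) says "Jack tells the truth" - this is TRUE because Jack is a knight.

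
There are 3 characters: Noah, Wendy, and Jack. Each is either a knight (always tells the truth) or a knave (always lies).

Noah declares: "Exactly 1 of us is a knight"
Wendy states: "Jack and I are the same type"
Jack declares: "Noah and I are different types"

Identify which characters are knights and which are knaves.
Noah is a knave.
Wendy is a knight.
Jack is a knight.

Verification:
- Noah (knave) says "Exactly 1 of us is a knight" - this is FALSE (a lie) because there are 2 knights.
- Wendy (knight) says "Jack and I are the same type" - this is TRUE because Wendy is a knight and Jack is a knight.
- Jack (knight) says "Noah and I are different types" - this is TRUE because Jack is a knight and Noah is a knave.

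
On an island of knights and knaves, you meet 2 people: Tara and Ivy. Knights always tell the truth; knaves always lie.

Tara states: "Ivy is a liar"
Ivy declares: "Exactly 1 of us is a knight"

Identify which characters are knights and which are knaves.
Tara is a knave.
Ivy is a knight.

Verification:
- Tara (knave) says "Ivy is a liar" - this is FALSE (a lie) because Ivy is a knight.
- Ivy (knight) says "Exactly 1 of us is a knight" - this is TRUE because there are 1 knights.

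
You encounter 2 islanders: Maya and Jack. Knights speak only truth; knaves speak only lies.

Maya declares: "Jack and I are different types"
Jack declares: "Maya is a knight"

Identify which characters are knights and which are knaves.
Maya is a knave.
Jack is a knave.

Verification:
- Maya (knave) says "Jack and I are different types" - this is FALSE (a lie) because Maya is a knave and Jack is a knave.
- Jack (knave) says "Maya is a knight" - this is FALSE (a lie) because Maya is a knave.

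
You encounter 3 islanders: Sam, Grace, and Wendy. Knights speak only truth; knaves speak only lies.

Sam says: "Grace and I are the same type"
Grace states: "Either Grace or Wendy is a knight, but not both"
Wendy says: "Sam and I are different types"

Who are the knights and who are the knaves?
Sam is a knave.
Grace is a knight.
Wendy is a knave.

Verification:
- Sam (knave) says "Grace and I are the same type" - this is FALSE (a lie) because Sam is a knave and Grace is a knight.
- Grace (knight) says "Either Grace or Wendy is a knight, but not both" - this is TRUE because Grace is a knight and Wendy is a knave.
- Wendy (knave) says "Sam and I are different types" - this is FALSE (a lie) because Wendy is a knave and Sam is a knave.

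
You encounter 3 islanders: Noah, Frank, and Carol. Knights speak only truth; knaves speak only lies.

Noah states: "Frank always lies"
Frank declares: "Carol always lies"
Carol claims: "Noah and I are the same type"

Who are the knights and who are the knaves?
Noah is a knight.
Frank is a knave.
Carol is a knight.

Verification:
- Noah (knight) says "Frank always lies" - this is TRUE because Frank is a knave.
- Frank (knave) says "Carol always lies" - this is FALSE (a lie) because Carol is a knight.
- Carol (knight) says "Noah and I are the same type" - this is TRUE because Carol is a knight and Noah is a knight.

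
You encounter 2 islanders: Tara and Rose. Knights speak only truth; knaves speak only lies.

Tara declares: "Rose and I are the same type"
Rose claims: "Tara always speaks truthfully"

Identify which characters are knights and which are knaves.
Tara is a knight.
Rose is a knight.

Verification:
- Tara (knight) says "Rose and I are the same type" - this is TRUE because Tara is a knight and Rose is a knight.
- Rose (knight) says "Tara always speaks truthfully" - this is TRUE because Tara is a knight.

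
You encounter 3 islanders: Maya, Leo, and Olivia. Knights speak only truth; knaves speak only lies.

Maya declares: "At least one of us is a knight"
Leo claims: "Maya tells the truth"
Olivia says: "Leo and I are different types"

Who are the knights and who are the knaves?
Maya is a knave.
Leo is a knave.
Olivia is a knave.

Verification:
- Maya (knave) says "At least one of us is a knight" - this is FALSE (a lie) because no one is a knight.
- Leo (knave) says "Maya tells the truth" - this is FALSE (a lie) because Maya is a knave.
- Olivia (knave) says "Leo and I are different types" - this is FALSE (a lie) because Olivia is a knave and Leo is a knave.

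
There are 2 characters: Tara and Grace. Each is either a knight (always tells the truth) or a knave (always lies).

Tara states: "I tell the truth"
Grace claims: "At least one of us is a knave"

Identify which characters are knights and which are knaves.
Tara is a knave.
Grace is a knight.

Verification:
- Tara (knave) says "I tell the truth" - this is FALSE (a lie) because Tara is a knave.
- Grace (knight) says "At least one of us is a knave" - this is TRUE because Tara is a knave.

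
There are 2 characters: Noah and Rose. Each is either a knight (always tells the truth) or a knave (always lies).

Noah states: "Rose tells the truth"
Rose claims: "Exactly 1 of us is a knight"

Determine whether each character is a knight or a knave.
Noah is a knave.
Rose is a knave.

Verification:
- Noah (knave) says "Rose tells the truth" - this is FALSE (a lie) because Rose is a knave.
- Rose (knave) says "Exactly 1 of us is a knight" - this is FALSE (a lie) because there are 0 knights.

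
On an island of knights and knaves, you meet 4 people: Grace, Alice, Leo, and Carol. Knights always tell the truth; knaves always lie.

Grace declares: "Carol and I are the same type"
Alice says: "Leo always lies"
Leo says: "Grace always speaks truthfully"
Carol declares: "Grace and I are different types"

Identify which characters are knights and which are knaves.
Grace is a knave.
Alice is a knight.
Leo is a knave.
Carol is a knight.

Verification:
- Grace (knave) says "Carol and I are the same type" - this is FALSE (a lie) because Grace is a knave and Carol is a knight.
- Alice (knight) says "Leo always lies" - this is TRUE because Leo is a knave.
- Leo (knave) says "Grace always speaks truthfully" - this is FALSE (a lie) because Grace is a knave.
- Carol (knight) says "Grace and I are different types" - this is TRUE because Carol is a knight and Grace is a knave.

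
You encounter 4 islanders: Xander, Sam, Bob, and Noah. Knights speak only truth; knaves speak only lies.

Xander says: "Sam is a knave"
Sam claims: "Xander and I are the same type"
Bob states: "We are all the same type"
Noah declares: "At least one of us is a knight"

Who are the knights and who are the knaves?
Xander is a knight.
Sam is a knave.
Bob is a knave.
Noah is a knight.

Verification:
- Xander (knight) says "Sam is a knave" - this is TRUE because Sam is a knave.
- Sam (knave) says "Xander and I are the same type" - this is FALSE (a lie) because Sam is a knave and Xander is a knight.
- Bob (knave) says "We are all the same type" - this is FALSE (a lie) because Xander and Noah are knights and Sam and Bob are knaves.
- Noah (knight) says "At least one of us is a knight" - this is TRUE because Xander and Noah are knights.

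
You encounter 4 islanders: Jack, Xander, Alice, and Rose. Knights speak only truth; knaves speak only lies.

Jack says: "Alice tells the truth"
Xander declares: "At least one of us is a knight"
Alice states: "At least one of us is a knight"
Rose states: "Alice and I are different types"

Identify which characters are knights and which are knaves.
Jack is a knave.
Xander is a knave.
Alice is a knave.
Rose is a knave.

Verification:
- Jack (knave) says "Alice tells the truth" - this is FALSE (a lie) because Alice is a knave.
- Xander (knave) says "At least one of us is a knight" - this is FALSE (a lie) because no one is a knight.
- Alice (knave) says "At least one of us is a knight" - this is FALSE (a lie) because no one is a knight.
- Rose (knave) says "Alice and I are different types" - this is FALSE (a lie) because Rose is a knave and Alice is a knave.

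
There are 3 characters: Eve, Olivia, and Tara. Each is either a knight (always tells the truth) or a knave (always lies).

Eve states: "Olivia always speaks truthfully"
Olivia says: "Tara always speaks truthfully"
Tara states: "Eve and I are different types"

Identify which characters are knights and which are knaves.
Eve is a knave.
Olivia is a knave.
Tara is a knave.

Verification:
- Eve (knave) says "Olivia always speaks truthfully" - this is FALSE (a lie) because Olivia is a knave.
- Olivia (knave) says "Tara always speaks truthfully" - this is FALSE (a lie) because Tara is a knave.
- Tara (knave) says "Eve and I are different types" - this is FALSE (a lie) because Tara is a knave and Eve is a knave.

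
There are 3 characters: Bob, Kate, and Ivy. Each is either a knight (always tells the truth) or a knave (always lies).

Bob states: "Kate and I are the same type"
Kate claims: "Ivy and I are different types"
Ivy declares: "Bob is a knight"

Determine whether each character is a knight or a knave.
Bob is a knave.
Kate is a knight.
Ivy is a knave.

Verification:
- Bob (knave) says "Kate and I are the same type" - this is FALSE (a lie) because Bob is a knave and Kate is a knight.
- Kate (knight) says "Ivy and I are different types" - this is TRUE because Kate is a knight and Ivy is a knave.
- Ivy (knave) says "Bob is a knight" - this is FALSE (a lie) because Bob is a knave.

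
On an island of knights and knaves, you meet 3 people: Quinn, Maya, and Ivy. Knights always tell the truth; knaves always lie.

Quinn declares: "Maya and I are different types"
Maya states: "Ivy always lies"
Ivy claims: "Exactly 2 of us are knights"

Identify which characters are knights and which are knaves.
Quinn is a knight.
Maya is a knave.
Ivy is a knight.

Verification:
- Quinn (knight) says "Maya and I are different types" - this is TRUE because Quinn is a knight and Maya is a knave.
- Maya (knave) says "Ivy always lies" - this is FALSE (a lie) because Ivy is a knight.
- Ivy (knight) says "Exactly 2 of us are knights" - this is TRUE because there are 2 knights.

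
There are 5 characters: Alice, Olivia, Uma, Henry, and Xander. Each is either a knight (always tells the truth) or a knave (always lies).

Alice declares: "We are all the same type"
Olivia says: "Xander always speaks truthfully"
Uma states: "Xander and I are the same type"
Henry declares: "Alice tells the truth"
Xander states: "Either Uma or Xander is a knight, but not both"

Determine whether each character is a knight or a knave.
Alice is a knave.
Olivia is a knight.
Uma is a knave.
Henry is a knave.
Xander is a knight.

Verification:
- Alice (knave) says "We are all the same type" - this is FALSE (a lie) because Olivia and Xander are knights and Alice, Uma, and Henry are knaves.
- Olivia (knight) says "Xander always speaks truthfully" - this is TRUE because Xander is a knight.
- Uma (knave) says "Xander and I are the same type" - this is FALSE (a lie) because Uma is a knave and Xander is a knight.
- Henry (knave) says "Alice tells the truth" - this is FALSE (a lie) because Alice is a knave.
- Xander (knight) says "Either Uma or Xander is a knight, but not both" - this is TRUE because Uma is a knave and Xander is a knight.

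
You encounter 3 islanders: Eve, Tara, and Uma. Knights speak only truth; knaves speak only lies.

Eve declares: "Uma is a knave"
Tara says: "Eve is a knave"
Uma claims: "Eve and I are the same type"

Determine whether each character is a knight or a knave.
Eve is a knight.
Tara is a knave.
Uma is a knave.

Verification:
- Eve (knight) says "Uma is a knave" - this is TRUE because Uma is a knave.
- Tara (knave) says "Eve is a knave" - this is FALSE (a lie) because Eve is a knight.
- Uma (knave) says "Eve and I are the same type" - this is FALSE (a lie) because Uma is a knave and Eve is a knight.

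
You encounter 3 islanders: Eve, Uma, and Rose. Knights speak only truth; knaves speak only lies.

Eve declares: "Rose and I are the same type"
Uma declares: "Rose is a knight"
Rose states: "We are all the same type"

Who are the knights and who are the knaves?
Eve is a knight.
Uma is a knight.
Rose is a knight.

Verification:
- Eve (knight) says "Rose and I are the same type" - this is TRUE because Eve is a knight and Rose is a knight.
- Uma (knight) says "Rose is a knight" - this is TRUE because Rose is a knight.
- Rose (knight) says "We are all the same type" - this is TRUE because Eve, Uma, and Rose are knights.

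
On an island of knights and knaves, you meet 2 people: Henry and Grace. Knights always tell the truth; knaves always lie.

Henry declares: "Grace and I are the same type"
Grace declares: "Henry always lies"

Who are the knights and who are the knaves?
Henry is a knave.
Grace is a knight.

Verification:
- Henry (knave) says "Grace and I are the same type" - this is FALSE (a lie) because Henry is a knave and Grace is a knight.
- Grace (knight) says "Henry always lies" - this is TRUE because Henry is a knave.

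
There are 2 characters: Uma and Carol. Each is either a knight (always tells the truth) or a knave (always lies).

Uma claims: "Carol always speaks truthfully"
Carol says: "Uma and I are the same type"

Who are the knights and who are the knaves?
Uma is a knight.
Carol is a knight.

Verification:
- Uma (knight) says "Carol always speaks truthfully" - this is TRUE because Carol is a knight.
- Carol (knight) says "Uma and I are the same type" - this is TRUE because Carol is a knight and Uma is a knight.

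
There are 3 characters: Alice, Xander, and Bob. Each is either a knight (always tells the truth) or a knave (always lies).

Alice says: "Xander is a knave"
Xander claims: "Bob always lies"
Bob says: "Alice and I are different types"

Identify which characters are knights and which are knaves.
Alice is a knave.
Xander is a knight.
Bob is a knave.

Verification:
- Alice (knave) says "Xander is a knave" - this is FALSE (a lie) because Xander is a knight.
- Xander (knight) says "Bob always lies" - this is TRUE because Bob is a knave.
- Bob (knave) says "Alice and I are different types" - this is FALSE (a lie) because Bob is a knave and Alice is a knave.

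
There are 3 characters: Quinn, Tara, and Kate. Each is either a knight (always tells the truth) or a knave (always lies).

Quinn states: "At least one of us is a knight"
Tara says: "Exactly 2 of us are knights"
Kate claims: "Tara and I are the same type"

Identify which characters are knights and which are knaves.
Quinn is a knight.
Tara is a knight.
Kate is a knave.

Verification:
- Quinn (knight) says "At least one of us is a knight" - this is TRUE because Quinn and Tara are knights.
- Tara (knight) says "Exactly 2 of us are knights" - this is TRUE because there are 2 knights.
- Kate (knave) says "Tara and I are the same type" - this is FALSE (a lie) because Kate is a knave and Tara is a knight.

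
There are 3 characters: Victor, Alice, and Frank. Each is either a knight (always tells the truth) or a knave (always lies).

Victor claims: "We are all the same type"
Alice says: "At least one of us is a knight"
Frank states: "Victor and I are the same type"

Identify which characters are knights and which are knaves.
Victor is a knight.
Alice is a knight.
Frank is a knight.

Verification:
- Victor (knight) says "We are all the same type" - this is TRUE because Victor, Alice, and Frank are knights.
- Alice (knight) says "At least one of us is a knight" - this is TRUE because Victor, Alice, and Frank are knights.
- Frank (knight) says "Victor and I are the same type" - this is TRUE because Frank is a knight and Victor is a knight.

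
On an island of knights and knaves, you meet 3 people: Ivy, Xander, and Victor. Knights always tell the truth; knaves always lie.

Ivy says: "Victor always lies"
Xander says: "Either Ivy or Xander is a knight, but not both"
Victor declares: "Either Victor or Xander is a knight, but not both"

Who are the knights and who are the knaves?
Ivy is a knave.
Xander is a knave.
Victor is a knight.

Verification:
- Ivy (knave) says "Victor always lies" - this is FALSE (a lie) because Victor is a knight.
- Xander (knave) says "Either Ivy or Xander is a knight, but not both" - this is FALSE (a lie) because Ivy is a knave and Xander is a knave.
- Victor (knight) says "Either Victor or Xander is a knight, but not both" - this is TRUE because Victor is a knight and Xander is a knave.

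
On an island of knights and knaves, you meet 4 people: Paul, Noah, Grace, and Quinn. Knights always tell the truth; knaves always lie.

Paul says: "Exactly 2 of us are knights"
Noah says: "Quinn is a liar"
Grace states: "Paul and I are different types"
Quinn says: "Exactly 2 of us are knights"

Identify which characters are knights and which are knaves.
Paul is a knave.
Noah is a knight.
Grace is a knave.
Quinn is a knave.

Verification:
- Paul (knave) says "Exactly 2 of us are knights" - this is FALSE (a lie) because there are 1 knights.
- Noah (knight) says "Quinn is a liar" - this is TRUE because Quinn is a knave.
- Grace (knave) says "Paul and I are different types" - this is FALSE (a lie) because Grace is a knave and Paul is a knave.
- Quinn (knave) says "Exactly 2 of us are knights" - this is FALSE (a lie) because there are 1 knights.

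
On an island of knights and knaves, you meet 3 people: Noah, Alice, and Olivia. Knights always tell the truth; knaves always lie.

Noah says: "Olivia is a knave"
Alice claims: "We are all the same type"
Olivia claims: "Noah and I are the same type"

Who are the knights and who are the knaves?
Noah is a knight.
Alice is a knave.
Olivia is a knave.

Verification:
- Noah (knight) says "Olivia is a knave" - this is TRUE because Olivia is a knave.
- Alice (knave) says "We are all the same type" - this is FALSE (a lie) because Noah is a knight and Alice and Olivia are knaves.
- Olivia (knave) says "Noah and I are the same type" - this is FALSE (a lie) because Olivia is a knave and Noah is a knight.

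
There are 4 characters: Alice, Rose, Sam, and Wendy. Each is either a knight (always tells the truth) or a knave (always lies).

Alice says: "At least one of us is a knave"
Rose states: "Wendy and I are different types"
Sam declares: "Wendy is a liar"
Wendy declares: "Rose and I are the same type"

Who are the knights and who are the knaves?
Alice is a knight.
Rose is a knight.
Sam is a knight.
Wendy is a knave.

Verification:
- Alice (knight) says "At least one of us is a knave" - this is TRUE because Wendy is a knave.
- Rose (knight) says "Wendy and I are different types" - this is TRUE because Rose is a knight and Wendy is a knave.
- Sam (knight) says "Wendy is a liar" - this is TRUE because Wendy is a knave.
- Wendy (knave) says "Rose and I are the same type" - this is FALSE (a lie) because Wendy is a knave and Rose is a knight.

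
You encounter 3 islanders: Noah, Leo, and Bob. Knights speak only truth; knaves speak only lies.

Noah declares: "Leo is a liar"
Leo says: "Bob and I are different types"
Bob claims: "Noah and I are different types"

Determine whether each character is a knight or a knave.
Noah is a knave.
Leo is a knight.
Bob is a knave.

Verification:
- Noah (knave) says "Leo is a liar" - this is FALSE (a lie) because Leo is a knight.
- Leo (knight) says "Bob and I are different types" - this is TRUE because Leo is a knight and Bob is a knave.
- Bob (knave) says "Noah and I are different types" - this is FALSE (a lie) because Bob is a knave and Noah is a knave.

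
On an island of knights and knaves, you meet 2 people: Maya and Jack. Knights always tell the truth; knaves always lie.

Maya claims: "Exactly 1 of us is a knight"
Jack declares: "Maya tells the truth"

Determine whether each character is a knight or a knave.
Maya is a knave.
Jack is a knave.

Verification:
- Maya (knave) says "Exactly 1 of us is a knight" - this is FALSE (a lie) because there are 0 knights.
- Jack (knave) says "Maya tells the truth" - this is FALSE (a lie) because Maya is a knave.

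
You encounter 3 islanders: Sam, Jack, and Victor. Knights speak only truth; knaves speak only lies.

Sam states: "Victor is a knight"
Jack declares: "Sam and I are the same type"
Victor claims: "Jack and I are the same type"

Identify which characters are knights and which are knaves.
Sam is a knight.
Jack is a knight.
Victor is a knight.

Verification:
- Sam (knight) says "Victor is a knight" - this is TRUE because Victor is a knight.
- Jack (knight) says "Sam and I are the same type" - this is TRUE because Jack is a knight and Sam is a knight.
- Victor (knight) says "Jack and I are the same type" - this is TRUE because Victor is a knight and Jack is a knight.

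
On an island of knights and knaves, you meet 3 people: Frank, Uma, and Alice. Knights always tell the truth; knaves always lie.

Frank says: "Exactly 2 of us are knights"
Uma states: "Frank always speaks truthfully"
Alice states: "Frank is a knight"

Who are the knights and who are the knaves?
Frank is a knave.
Uma is a knave.
Alice is a knave.

Verification:
- Frank (knave) says "Exactly 2 of us are knights" - this is FALSE (a lie) because there are 0 knights.
- Uma (knave) says "Frank always speaks truthfully" - this is FALSE (a lie) because Frank is a knave.
- Alice (knave) says "Frank is a knight" - this is FALSE (a lie) because Frank is a knave.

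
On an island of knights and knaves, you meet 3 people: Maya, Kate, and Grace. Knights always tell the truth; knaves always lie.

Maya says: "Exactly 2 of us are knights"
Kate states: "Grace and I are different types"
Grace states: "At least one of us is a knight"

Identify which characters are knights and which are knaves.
Maya is a knave.
Kate is a knave.
Grace is a knave.

Verification:
- Maya (knave) says "Exactly 2 of us are knights" - this is FALSE (a lie) because there are 0 knights.
- Kate (knave) says "Grace and I are different types" - this is FALSE (a lie) because Kate is a knave and Grace is a knave.
- Grace (knave) says "At least one of us is a knight" - this is FALSE (a lie) because no one is a knight.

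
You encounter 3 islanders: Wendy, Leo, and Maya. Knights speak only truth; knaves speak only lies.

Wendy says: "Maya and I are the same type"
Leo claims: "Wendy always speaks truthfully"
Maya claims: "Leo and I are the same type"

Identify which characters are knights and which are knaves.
Wendy is a knight.
Leo is a knight.
Maya is a knight.

Verification:
- Wendy (knight) says "Maya and I are the same type" - this is TRUE because Wendy is a knight and Maya is a knight.
- Leo (knight) says "Wendy always speaks truthfully" - this is TRUE because Wendy is a knight.
- Maya (knight) says "Leo and I are the same type" - this is TRUE because Maya is a knight and Leo is a knight.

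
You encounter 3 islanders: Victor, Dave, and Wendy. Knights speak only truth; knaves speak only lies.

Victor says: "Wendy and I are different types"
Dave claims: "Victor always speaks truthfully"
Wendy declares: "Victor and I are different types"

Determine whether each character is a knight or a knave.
Victor is a knave.
Dave is a knave.
Wendy is a knave.

Verification:
- Victor (knave) says "Wendy and I are different types" - this is FALSE (a lie) because Victor is a knave and Wendy is a knave.
- Dave (knave) says "Victor always speaks truthfully" - this is FALSE (a lie) because Victor is a knave.
- Wendy (knave) says "Victor and I are different types" - this is FALSE (a lie) because Wendy is a knave and Victor is a knave.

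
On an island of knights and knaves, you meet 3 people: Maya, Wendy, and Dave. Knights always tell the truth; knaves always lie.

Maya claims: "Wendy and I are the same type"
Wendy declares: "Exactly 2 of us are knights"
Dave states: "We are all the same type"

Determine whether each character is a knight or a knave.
Maya is a knight.
Wendy is a knight.
Dave is a knave.

Verification:
- Maya (knight) says "Wendy and I are the same type" - this is TRUE because Maya is a knight and Wendy is a knight.
- Wendy (knight) says "Exactly 2 of us are knights" - this is TRUE because there are 2 knights.
- Dave (knave) says "We are all the same type" - this is FALSE (a lie) because Maya and Wendy are knights and Dave is a knave.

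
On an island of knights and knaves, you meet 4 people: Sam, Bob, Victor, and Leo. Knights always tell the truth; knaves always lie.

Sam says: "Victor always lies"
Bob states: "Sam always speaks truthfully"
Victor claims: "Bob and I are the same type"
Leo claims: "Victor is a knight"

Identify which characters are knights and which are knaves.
Sam is a knight.
Bob is a knight.
Victor is a knave.
Leo is a knave.

Verification:
- Sam (knight) says "Victor always lies" - this is TRUE because Victor is a knave.
- Bob (knight) says "Sam always speaks truthfully" - this is TRUE because Sam is a knight.
- Victor (knave) says "Bob and I are the same type" - this is FALSE (a lie) because Victor is a knave and Bob is a knight.
- Leo (knave) says "Victor is a knight" - this is FALSE (a lie) because Victor is a knave.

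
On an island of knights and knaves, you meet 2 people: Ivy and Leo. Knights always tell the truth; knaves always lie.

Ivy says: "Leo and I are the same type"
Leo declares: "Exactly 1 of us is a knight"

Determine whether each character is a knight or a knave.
Ivy is a knave.
Leo is a knight.

Verification:
- Ivy (knave) says "Leo and I are the same type" - this is FALSE (a lie) because Ivy is a knave and Leo is a knight.
- Leo (knight) says "Exactly 1 of us is a knight" - this is TRUE because there are 1 knights.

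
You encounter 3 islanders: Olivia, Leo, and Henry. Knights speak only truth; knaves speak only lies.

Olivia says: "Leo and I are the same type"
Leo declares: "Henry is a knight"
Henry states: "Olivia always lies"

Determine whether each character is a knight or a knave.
Olivia is a knave.
Leo is a knight.
Henry is a knight.

Verification:
- Olivia (knave) says "Leo and I are the same type" - this is FALSE (a lie) because Olivia is a knave and Leo is a knight.
- Leo (knight) says "Henry is a knight" - this is TRUE because Henry is a knight.
- Henry (knight) says "Olivia always lies" - this is TRUE because Olivia is a knave.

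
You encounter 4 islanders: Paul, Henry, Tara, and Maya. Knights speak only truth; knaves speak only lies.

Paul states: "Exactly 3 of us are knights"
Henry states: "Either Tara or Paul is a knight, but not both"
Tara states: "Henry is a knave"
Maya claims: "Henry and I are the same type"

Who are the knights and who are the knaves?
Paul is a knight.
Henry is a knight.
Tara is a knave.
Maya is a knight.

Verification:
- Paul (knight) says "Exactly 3 of us are knights" - this is TRUE because there are 3 knights.
- Henry (knight) says "Either Tara or Paul is a knight, but not both" - this is TRUE because Tara is a knave and Paul is a knight.
- Tara (knave) says "Henry is a knave" - this is FALSE (a lie) because Henry is a knight.
- Maya (knight) says "Henry and I are the same type" - this is TRUE because Maya is a knight and Henry is a knight.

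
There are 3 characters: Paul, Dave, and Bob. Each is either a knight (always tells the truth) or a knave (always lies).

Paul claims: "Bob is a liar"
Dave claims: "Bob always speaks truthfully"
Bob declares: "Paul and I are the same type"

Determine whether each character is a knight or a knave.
Paul is a knight.
Dave is a knave.
Bob is a knave.

Verification:
- Paul (knight) says "Bob is a liar" - this is TRUE because Bob is a knave.
- Dave (knave) says "Bob always speaks truthfully" - this is FALSE (a lie) because Bob is a knave.
- Bob (knave) says "Paul and I are the same type" - this is FALSE (a lie) because Bob is a knave and Paul is a knight.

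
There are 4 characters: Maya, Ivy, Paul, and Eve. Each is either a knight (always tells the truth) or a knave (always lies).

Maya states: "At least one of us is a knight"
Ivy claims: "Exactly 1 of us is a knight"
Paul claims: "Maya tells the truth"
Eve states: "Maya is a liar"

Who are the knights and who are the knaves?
Maya is a knight.
Ivy is a knave.
Paul is a knight.
Eve is a knave.

Verification:
- Maya (knight) says "At least one of us is a knight" - this is TRUE because Maya and Paul are knights.
- Ivy (knave) says "Exactly 1 of us is a knight" - this is FALSE (a lie) because there are 2 knights.
- Paul (knight) says "Maya tells the truth" - this is TRUE because Maya is a knight.
- Eve (knave) says "Maya is a liar" - this is FALSE (a lie) because Maya is a knight.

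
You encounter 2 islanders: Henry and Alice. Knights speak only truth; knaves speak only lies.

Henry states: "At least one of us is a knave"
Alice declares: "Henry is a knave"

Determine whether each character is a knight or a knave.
Henry is a knight.
Alice is a knave.

Verification:
- Henry (knight) says "At least one of us is a knave" - this is TRUE because Alice is a knave.
- Alice (knave) says "Henry is a knave" - this is FALSE (a lie) because Henry is a knight.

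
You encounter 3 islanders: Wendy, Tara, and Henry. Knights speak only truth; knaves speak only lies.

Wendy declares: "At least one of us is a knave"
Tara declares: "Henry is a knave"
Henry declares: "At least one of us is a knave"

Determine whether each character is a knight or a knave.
Wendy is a knight.
Tara is a knave.
Henry is a knight.

Verification:
- Wendy (knight) says "At least one of us is a knave" - this is TRUE because Tara is a knave.
- Tara (knave) says "Henry is a knave" - this is FALSE (a lie) because Henry is a knight.
- Henry (knight) says "At least one of us is a knave" - this is TRUE because Tara is a knave.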